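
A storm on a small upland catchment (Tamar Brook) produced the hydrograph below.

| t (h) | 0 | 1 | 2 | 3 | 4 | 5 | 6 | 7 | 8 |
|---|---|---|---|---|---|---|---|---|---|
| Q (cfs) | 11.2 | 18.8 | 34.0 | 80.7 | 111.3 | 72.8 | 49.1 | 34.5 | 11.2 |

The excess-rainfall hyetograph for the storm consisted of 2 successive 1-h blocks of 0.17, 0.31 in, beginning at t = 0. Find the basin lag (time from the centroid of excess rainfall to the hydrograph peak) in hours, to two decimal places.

Centroid of excess rainfall: t_c = Σ P_i·t̄_i / ΣP_i = 1.1458 h (block centres at 0.5, 1.5 h).
Hydrograph peak occurs at t = 4 h, so basin lag t_L = 4 − 1.1458 = 2.85 h.

t_L ≈ 2.85 h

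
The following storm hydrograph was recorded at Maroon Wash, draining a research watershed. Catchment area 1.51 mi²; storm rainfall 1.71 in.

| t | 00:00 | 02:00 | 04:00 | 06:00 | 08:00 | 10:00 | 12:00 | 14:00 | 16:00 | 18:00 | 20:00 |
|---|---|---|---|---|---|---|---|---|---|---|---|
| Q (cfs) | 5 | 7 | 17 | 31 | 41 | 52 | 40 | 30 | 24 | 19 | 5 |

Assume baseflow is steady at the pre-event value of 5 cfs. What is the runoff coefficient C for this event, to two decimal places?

C ≈ 0.26

ΣQ_DR = 216.0 cfs; V = ΣQ_DR·Δt = 1.555 × 10^6 ft³.
Runoff depth d = V / A = 0.4433 in.
C = d / P = 0.4433 / 1.71 = 0.26.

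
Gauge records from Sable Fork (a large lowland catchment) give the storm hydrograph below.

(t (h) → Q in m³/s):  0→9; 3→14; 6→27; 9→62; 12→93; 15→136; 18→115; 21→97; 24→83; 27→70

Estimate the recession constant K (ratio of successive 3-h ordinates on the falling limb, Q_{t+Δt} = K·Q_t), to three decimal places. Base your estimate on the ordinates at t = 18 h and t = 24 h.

Using the recession-limb readings at t = 18 h and t = 24 h: Q falls from 115 to 83 m³/s over 2 intervals.
K = (Q₂/Q₁)^(1/2) = (83/115)^(1/2) = 0.850.

K ≈ 0.850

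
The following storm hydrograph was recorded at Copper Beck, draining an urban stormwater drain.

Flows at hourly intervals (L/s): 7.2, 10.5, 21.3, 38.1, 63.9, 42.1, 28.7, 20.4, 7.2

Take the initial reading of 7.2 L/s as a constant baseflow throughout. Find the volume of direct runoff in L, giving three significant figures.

V ≈ 6.29 × 10^5 L

Direct-runoff ordinates (Q − Q_b): 0.0, 3.3, 14.1, 30.9, 56.7, 34.9, 21.5, 13.2, 0.0 L/s.
ΣQ_DR = 174.6 L/s.
With Δt = 1 h = 3600 s, V = ΣQ_DR · Δt = 174.6 × 3600 = 6.29 × 10^5 L.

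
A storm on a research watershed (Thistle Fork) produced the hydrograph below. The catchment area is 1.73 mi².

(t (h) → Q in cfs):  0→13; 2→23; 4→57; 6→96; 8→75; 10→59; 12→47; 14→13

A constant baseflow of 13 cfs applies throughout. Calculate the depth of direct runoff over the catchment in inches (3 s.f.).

d ≈ 0.500 in

Direct runoff: 0.0, 10.0, 44.0, 83.0, 62.0, 46.0, 34.0, 0.0 cfs; ΣQ_DR = 279.0 cfs.
V = ΣQ_DR · Δt = 279.0 × 7200 s = 2.009 × 10^6 ft³.
Over A = 1.73 mi², depth = V / A = 0.500 in.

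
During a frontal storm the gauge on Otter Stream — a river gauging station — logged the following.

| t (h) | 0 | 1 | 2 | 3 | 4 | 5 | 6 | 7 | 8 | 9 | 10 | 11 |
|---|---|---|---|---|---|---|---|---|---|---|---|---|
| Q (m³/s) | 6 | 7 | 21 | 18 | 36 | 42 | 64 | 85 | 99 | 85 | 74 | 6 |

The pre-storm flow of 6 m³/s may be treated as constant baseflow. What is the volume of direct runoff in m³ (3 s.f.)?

Direct-runoff ordinates (Q − Q_b): 0.0, 1.0, 15.0, 12.0, 30.0, 36.0, 58.0, 79.0, 93.0, 79.0, 68.0, 0.0 m³/s.
ΣQ_DR = 471.0 m³/s.
With Δt = 1 h = 3600 s, V = ΣQ_DR · Δt = 471.0 × 3600 = 1.70 × 10^6 m³.

V ≈ 1.70 × 10^6 m³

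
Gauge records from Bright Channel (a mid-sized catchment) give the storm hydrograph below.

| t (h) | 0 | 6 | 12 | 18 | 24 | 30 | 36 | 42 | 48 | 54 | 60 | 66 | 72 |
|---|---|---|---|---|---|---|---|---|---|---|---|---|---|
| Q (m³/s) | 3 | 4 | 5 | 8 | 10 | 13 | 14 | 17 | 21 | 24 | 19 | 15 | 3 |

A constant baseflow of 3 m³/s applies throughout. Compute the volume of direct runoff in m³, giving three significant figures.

V ≈ 2.53 × 10^6 m³

Direct-runoff ordinates (Q − Q_b): 0.0, 1.0, 2.0, 5.0, 7.0, 10.0, 11.0, 14.0, 18.0, 21.0, 16.0, 12.0, 0.0 m³/s.
ΣQ_DR = 117.0 m³/s.
With Δt = 6 h = 21600 s, V = ΣQ_DR · Δt = 117.0 × 21600 = 2.53 × 10^6 m³.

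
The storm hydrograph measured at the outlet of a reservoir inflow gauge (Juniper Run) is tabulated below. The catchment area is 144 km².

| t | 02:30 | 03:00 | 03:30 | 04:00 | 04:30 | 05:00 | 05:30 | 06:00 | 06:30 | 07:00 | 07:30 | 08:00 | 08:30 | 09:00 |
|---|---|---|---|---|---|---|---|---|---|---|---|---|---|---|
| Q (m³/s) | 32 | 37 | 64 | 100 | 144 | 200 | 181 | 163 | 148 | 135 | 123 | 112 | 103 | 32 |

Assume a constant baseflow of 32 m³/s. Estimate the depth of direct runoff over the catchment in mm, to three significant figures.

d ≈ 14.1 mm

Direct runoff: 0.0, 5.0, 32.0, 68.0, 112.0, 168.0, 149.0, 131.0, 116.0, 103.0, 91.0, 80.0, 71.0, 0.0 m³/s; ΣQ_DR = 1126 m³/s.
V = ΣQ_DR · Δt = 1126 × 1800 s = 2.027 × 10^6 m³.
Over A = 144 km², depth = V / A = 14.1 mm.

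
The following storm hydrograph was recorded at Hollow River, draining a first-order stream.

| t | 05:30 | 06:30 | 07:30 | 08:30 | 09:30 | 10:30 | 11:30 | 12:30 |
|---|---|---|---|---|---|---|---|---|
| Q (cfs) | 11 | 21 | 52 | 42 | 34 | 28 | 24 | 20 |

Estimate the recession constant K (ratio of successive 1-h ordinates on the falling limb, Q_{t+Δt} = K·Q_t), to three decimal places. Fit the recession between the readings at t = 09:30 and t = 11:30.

Using the recession-limb readings at t = 09:30 and t = 11:30: Q falls from 34 to 24 cfs over 2 intervals.
K = (Q₂/Q₁)^(1/2) = (24/34)^(1/2) = 0.840.

K ≈ 0.840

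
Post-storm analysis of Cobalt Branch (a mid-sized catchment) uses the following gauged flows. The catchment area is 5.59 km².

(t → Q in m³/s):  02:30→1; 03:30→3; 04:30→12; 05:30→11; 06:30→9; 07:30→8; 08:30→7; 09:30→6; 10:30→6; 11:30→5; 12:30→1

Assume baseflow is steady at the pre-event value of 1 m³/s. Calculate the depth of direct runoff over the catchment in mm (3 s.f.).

d ≈ 37.4 mm

Direct runoff: 0.0, 2.0, 11.0, 10.0, 8.0, 7.0, 6.0, 5.0, 5.0, 4.0, 0.0 m³/s; ΣQ_DR = 58.00 m³/s.
V = ΣQ_DR · Δt = 58.00 × 3600 s = 2.088 × 10^5 m³.
Over A = 5.59 km², depth = V / A = 37.4 mm.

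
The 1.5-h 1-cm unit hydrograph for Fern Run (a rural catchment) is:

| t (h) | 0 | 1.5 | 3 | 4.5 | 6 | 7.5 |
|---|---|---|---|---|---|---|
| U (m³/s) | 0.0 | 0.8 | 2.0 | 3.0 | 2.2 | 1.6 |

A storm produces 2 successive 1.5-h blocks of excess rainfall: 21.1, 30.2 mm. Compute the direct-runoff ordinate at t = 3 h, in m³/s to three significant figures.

Q ≈ 6.64 m³/s

By discrete convolution, Q_j = Σ (P_i / 10 mm) · U_{j−i}.
At t = 3 h (j=2): Q = (21.1/10)·2.0 + (30.2/10)·0.8 = 6.64 m³/s.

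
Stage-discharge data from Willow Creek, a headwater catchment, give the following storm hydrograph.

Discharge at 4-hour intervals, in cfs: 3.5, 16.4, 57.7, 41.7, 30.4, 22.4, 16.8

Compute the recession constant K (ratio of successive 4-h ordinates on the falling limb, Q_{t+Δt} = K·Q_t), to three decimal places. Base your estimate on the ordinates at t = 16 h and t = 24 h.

K ≈ 0.743

Using the recession-limb readings at t = 16 h and t = 24 h: Q falls from 30.4 to 16.8 cfs over 2 intervals.
K = (Q₂/Q₁)^(1/2) = (16.8/30.4)^(1/2) = 0.743.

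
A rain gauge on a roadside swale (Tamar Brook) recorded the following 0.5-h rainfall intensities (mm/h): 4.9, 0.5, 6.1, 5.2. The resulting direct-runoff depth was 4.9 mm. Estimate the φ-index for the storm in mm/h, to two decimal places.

φ ≈ 2.13 mm/h

Only the 3 blocks with intensity above φ contribute runoff: 4.9, 6.1, 5.2 mm/h.
Σ(I−φ)·Δt = d  ⇒  (4.9+6.1+5.2 − 3φ)·0.5 = 4.9
φ = (16.20 − 4.9/0.5) / 3 = 2.13 mm/h.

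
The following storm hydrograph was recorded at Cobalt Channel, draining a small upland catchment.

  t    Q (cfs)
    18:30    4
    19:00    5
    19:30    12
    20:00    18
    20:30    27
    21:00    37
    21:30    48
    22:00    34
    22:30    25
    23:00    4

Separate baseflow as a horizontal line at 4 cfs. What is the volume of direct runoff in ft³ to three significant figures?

Direct-runoff ordinates (Q − Q_b): 0.0, 1.0, 8.0, 14.0, 23.0, 33.0, 44.0, 30.0, 21.0, 0.0 cfs.
ΣQ_DR = 174.0 cfs.
With Δt = 0.5 h = 1800 s, V = ΣQ_DR · Δt = 174.0 × 1800 = 3.13 × 10^5 ft³.

V ≈ 3.13 × 10^5 ft³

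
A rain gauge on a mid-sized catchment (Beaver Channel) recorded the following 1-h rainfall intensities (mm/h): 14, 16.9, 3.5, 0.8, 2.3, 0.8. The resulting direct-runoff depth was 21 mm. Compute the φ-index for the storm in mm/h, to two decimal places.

Only the 2 blocks with intensity above φ contribute runoff: 14, 16.9 mm/h.
Σ(I−φ)·Δt = d  ⇒  (14+16.9 − 2φ)·1 = 21
φ = (30.90 − 21/1) / 2 = 4.95 mm/h.

φ ≈ 4.95 mm/h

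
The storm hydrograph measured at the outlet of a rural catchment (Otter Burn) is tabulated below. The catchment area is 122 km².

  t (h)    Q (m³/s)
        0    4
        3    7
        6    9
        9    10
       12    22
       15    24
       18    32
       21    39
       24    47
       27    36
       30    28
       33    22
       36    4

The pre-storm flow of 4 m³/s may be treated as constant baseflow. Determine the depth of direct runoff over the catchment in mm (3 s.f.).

d ≈ 20.5 mm

Direct runoff: 0.0, 3.0, 5.0, 6.0, 18.0, 20.0, 28.0, 35.0, 43.0, 32.0, 24.0, 18.0, 0.0 m³/s; ΣQ_DR = 232.0 m³/s.
V = ΣQ_DR · Δt = 232.0 × 10800 s = 2.506 × 10^6 m³.
Over A = 122 km², depth = V / A = 20.5 mm.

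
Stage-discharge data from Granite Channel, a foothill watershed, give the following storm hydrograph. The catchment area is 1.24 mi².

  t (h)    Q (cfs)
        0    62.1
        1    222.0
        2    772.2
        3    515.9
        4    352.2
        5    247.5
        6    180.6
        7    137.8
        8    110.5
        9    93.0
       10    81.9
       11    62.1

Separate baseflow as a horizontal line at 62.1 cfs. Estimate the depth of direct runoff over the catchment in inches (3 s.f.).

Direct runoff: 0.0, 159.9, 710.1, 453.8, 290.1, 185.4, 118.5, 75.7, 48.4, 30.9, 19.8, 0.0 cfs; ΣQ_DR = 2093 cfs.
V = ΣQ_DR · Δt = 2093 × 3600 s = 7.533 × 10^6 ft³.
Over A = 1.24 mi², depth = V / A = 2.62 in.

d ≈ 2.62 in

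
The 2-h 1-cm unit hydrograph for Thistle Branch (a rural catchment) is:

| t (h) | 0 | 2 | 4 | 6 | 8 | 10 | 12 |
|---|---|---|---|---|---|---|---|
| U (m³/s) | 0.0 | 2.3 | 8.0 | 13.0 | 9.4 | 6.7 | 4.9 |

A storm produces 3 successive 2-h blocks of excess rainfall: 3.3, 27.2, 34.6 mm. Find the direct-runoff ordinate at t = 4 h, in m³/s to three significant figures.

Q ≈ 8.90 m³/s

By discrete convolution, Q_j = Σ (P_i / 10 mm) · U_{j−i}.
At t = 4 h (j=2): Q = (3.3/10)·8.0 + (27.2/10)·2.3 + (34.6/10)·0.0 = 8.90 m³/s.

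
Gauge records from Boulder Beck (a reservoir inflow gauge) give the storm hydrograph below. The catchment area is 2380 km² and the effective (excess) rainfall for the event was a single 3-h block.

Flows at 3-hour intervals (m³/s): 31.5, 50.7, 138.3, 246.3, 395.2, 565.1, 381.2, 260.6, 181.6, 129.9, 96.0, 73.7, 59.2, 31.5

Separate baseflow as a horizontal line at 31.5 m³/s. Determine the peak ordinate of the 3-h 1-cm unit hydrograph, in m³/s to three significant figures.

U_p ≈ 535 m³/s

Direct runoff: 0.0, 19.2, 106.8, 214.8, 363.7, 533.6, 349.7, 229.1, 150.1, 98.4, 64.5, 42.2, 27.7, 0.0 m³/s; ΣQ_DR = 2200 m³/s, peak = 533.6 m³/s.
Runoff depth d = ΣQ_DR·Δt / A = 2200 × 10800 / (2380 km²) = 9.982 mm.
The 1-cm UH is the DRH scaled by (10 mm)/d, so U_p = 533.6 × 10/9.982 = 535 m³/s.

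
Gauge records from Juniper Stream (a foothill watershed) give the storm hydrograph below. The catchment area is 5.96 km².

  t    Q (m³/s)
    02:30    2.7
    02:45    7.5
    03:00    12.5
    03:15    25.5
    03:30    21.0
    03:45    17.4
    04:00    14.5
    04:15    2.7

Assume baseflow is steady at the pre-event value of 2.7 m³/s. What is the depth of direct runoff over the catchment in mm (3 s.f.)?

d ≈ 12.4 mm

Direct runoff: 0.0, 4.8, 9.8, 22.8, 18.3, 14.7, 11.8, 0.0 m³/s; ΣQ_DR = 82.20 m³/s.
V = ΣQ_DR · Δt = 82.20 × 900 s = 73980 m³.
Over A = 5.96 km², depth = V / A = 12.4 mm.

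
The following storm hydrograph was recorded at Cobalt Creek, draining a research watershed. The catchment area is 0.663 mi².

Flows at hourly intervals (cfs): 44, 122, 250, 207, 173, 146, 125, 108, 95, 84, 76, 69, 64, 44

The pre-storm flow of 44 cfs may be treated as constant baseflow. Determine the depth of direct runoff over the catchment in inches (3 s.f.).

Direct runoff: 0.0, 78.0, 206.0, 163.0, 129.0, 102.0, 81.0, 64.0, 51.0, 40.0, 32.0, 25.0, 20.0, 0.0 cfs; ΣQ_DR = 991.0 cfs.
V = ΣQ_DR · Δt = 991.0 × 3600 s = 3.568 × 10^6 ft³.
Over A = 0.663 mi², depth = V / A = 2.32 in.

d ≈ 2.32 in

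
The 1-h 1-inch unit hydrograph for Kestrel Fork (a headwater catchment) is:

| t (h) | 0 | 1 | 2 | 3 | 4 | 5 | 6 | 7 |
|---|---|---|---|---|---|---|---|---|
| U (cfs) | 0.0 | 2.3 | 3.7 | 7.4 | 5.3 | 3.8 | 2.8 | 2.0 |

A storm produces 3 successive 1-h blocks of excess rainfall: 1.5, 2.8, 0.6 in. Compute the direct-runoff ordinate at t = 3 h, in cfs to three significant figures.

By discrete convolution, Q_j = Σ (P_i / 1 in) · U_{j−i}.
At t = 3 h (j=3): Q = (1.5/1)·7.4 + (2.8/1)·3.7 + (0.6/1)·2.3 = 22.8 cfs.

Q ≈ 22.8 cfs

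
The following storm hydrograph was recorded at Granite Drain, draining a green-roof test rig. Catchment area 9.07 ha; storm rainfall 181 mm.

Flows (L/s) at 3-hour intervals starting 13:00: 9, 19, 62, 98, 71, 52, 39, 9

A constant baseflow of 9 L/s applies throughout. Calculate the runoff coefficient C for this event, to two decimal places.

C ≈ 0.19

ΣQ_DR = 287.0 L/s; V = ΣQ_DR·Δt = 3.100 × 10^6 L.
Runoff depth d = V / A = 34.17 mm.
C = d / P = 34.17 / 181 = 0.19.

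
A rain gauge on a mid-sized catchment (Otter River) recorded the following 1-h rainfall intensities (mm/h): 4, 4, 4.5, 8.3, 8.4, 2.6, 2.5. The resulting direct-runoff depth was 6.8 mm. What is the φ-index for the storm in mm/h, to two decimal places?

Only the 2 blocks with intensity above φ contribute runoff: 8.3, 8.4 mm/h.
Σ(I−φ)·Δt = d  ⇒  (8.3+8.4 − 2φ)·1 = 6.8
φ = (16.70 − 6.8/1) / 2 = 4.95 mm/h.

φ ≈ 4.95 mm/h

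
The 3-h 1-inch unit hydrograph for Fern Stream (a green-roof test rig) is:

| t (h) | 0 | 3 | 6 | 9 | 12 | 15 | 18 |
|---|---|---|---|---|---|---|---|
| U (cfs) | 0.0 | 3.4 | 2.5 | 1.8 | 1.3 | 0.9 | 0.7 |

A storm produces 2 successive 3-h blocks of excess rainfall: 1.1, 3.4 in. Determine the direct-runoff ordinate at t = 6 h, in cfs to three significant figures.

Q ≈ 14.3 cfs

By discrete convolution, Q_j = Σ (P_i / 1 in) · U_{j−i}.
At t = 6 h (j=2): Q = (1.1/1)·2.5 + (3.4/1)·3.4 = 14.3 cfs.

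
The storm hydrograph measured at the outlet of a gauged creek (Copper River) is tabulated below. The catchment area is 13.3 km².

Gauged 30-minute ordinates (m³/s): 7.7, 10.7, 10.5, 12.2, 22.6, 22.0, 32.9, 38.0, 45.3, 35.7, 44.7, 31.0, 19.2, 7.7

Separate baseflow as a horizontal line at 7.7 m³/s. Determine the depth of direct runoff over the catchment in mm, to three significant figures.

d ≈ 31.5 mm

Direct runoff: 0.0, 3.0, 2.8, 4.5, 14.9, 14.3, 25.2, 30.3, 37.6, 28.0, 37.0, 23.3, 11.5, 0.0 m³/s; ΣQ_DR = 232.4 m³/s.
V = ΣQ_DR · Δt = 232.4 × 1800 s = 4.183 × 10^5 m³.
Over A = 13.3 km², depth = V / A = 31.5 mm.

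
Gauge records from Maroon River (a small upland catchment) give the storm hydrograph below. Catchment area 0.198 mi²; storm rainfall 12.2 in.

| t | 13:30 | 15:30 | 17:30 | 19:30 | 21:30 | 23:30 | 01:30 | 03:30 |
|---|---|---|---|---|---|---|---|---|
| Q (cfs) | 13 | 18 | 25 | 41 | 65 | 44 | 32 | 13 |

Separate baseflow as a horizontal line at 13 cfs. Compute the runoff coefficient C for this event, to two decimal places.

ΣQ_DR = 147.0 cfs; V = ΣQ_DR·Δt = 1.058 × 10^6 ft³.
Runoff depth d = V / A = 2.301 in.
C = d / P = 2.301 / 12.2 = 0.19.

C ≈ 0.19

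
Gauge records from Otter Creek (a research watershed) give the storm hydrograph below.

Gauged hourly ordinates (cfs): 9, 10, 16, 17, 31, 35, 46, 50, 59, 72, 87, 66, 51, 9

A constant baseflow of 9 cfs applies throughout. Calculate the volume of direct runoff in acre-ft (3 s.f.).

Direct-runoff ordinates (Q − Q_b): 0.0, 1.0, 7.0, 8.0, 22.0, 26.0, 37.0, 41.0, 50.0, 63.0, 78.0, 57.0, 42.0, 0.0 cfs.
ΣQ_DR = 432.0 cfs.
With Δt = 1 h = 3600 s, V = ΣQ_DR · Δt = 432.0 × 3600 = 1.56 × 10^6 ft³ = 35.7 acre-ft.

V ≈ 35.7 acre-ft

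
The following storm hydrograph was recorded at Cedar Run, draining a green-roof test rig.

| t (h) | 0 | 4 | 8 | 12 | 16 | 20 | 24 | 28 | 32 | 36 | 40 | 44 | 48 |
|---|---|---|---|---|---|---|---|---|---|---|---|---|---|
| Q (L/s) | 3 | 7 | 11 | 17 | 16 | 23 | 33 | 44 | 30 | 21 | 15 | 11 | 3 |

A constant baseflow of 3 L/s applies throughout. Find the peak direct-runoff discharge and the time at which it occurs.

Q_p = 41.0 L/s at t = 28 h

Subtracting baseflow gives direct-runoff ordinates: 0.0, 4.0, 8.0, 14.0, 13.0, 20.0, 30.0, 41.0, 27.0, 18.0, 12.0, 8.0, 0.0 L/s.
The maximum is 41.0 L/s, occurring at the reading for t = 28 h.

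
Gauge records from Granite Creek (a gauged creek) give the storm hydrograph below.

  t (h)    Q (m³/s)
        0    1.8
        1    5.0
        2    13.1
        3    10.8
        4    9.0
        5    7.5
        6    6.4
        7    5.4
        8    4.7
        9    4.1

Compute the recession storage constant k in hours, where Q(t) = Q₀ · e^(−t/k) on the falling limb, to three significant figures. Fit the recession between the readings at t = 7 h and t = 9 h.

On the falling limb, Q drops from 5.4 to 4.1 m³/s between t = 7 h and t = 9 h (Δt = 2 h).
k = −Δt / ln(Q₂/Q₁) = −2 / ln(4.1/5.4) = 7.26 h.

k ≈ 7.26 h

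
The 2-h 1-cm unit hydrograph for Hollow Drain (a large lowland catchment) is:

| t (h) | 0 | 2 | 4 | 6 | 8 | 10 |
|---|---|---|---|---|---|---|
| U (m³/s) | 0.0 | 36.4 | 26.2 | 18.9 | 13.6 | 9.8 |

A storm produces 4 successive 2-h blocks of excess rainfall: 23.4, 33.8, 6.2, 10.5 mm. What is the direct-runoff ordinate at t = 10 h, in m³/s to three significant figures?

By discrete convolution, Q_j = Σ (P_i / 10 mm) · U_{j−i}.
At t = 10 h (j=5): Q = (23.4/10)·9.8 + (33.8/10)·13.6 + (6.2/10)·18.9 + (10.5/10)·26.2 = 108 m³/s.

Q ≈ 108 m³/s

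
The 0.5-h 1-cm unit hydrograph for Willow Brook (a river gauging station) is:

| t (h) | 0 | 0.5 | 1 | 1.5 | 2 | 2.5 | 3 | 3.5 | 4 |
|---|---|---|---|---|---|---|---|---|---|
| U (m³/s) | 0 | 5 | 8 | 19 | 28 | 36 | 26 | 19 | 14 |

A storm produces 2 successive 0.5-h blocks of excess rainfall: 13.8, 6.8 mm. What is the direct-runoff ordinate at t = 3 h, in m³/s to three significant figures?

By discrete convolution, Q_j = Σ (P_i / 10 mm) · U_{j−i}.
At t = 3 h (j=6): Q = (13.8/10)·26 + (6.8/10)·36 = 60.4 m³/s.

Q ≈ 60.4 m³/s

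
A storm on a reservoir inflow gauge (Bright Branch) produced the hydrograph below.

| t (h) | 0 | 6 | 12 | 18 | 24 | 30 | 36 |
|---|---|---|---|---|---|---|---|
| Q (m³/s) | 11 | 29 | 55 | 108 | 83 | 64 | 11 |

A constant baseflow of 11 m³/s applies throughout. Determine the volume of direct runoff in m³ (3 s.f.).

Direct-runoff ordinates (Q − Q_b): 0.0, 18.0, 44.0, 97.0, 72.0, 53.0, 0.0 m³/s.
ΣQ_DR = 284.0 m³/s.
With Δt = 6 h = 21600 s, V = ΣQ_DR · Δt = 284.0 × 21600 = 6.13 × 10^6 m³.

V ≈ 6.13 × 10^6 m³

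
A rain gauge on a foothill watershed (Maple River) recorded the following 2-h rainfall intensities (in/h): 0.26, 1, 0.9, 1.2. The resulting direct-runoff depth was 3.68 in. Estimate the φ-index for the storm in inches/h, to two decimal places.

Only the 3 blocks with intensity above φ contribute runoff: 1, 0.9, 1.2 in/h.
Σ(I−φ)·Δt = d  ⇒  (1+0.9+1.2 − 3φ)·2 = 3.68
φ = (3.100 − 3.68/2) / 3 = 0.42 in/h.

φ ≈ 0.42 in/h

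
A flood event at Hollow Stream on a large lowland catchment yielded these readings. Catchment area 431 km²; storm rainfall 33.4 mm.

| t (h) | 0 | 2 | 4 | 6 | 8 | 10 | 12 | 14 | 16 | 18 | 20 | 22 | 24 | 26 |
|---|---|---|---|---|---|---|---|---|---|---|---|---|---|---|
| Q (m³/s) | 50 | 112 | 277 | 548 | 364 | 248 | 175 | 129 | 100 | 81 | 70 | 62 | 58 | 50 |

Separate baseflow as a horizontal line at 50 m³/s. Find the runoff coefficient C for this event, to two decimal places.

C ≈ 0.81

ΣQ_DR = 1624 m³/s; V = ΣQ_DR·Δt = 1.169 × 10^7 m³.
Runoff depth d = V / A = 27.13 mm.
C = d / P = 27.13 / 33.4 = 0.81.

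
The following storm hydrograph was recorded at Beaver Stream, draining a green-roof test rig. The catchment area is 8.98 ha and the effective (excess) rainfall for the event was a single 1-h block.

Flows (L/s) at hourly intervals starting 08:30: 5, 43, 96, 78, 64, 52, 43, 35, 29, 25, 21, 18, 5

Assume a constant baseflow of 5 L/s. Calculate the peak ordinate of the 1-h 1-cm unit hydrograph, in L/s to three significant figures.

U_p ≈ 50.6 L/s

Direct runoff: 0.0, 38.0, 91.0, 73.0, 59.0, 47.0, 38.0, 30.0, 24.0, 20.0, 16.0, 13.0, 0.0 L/s; ΣQ_DR = 449.0 L/s, peak = 91.0 L/s.
Runoff depth d = ΣQ_DR·Δt / A = 449.0 × 3600 / (8.98 ha) = 18.00 mm.
The 1-cm UH is the DRH scaled by (10 mm)/d, so U_p = 91.0 × 10/18.00 = 50.6 L/s.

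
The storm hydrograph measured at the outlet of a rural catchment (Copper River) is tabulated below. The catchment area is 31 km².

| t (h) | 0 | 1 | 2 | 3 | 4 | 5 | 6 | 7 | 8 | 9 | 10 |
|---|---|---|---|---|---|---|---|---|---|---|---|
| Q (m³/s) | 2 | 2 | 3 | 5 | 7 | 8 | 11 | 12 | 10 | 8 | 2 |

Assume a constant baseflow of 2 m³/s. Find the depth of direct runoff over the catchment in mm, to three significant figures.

Direct runoff: 0.0, 0.0, 1.0, 3.0, 5.0, 6.0, 9.0, 10.0, 8.0, 6.0, 0.0 m³/s; ΣQ_DR = 48.00 m³/s.
V = ΣQ_DR · Δt = 48.00 × 3600 s = 1.728 × 10^5 m³.
Over A = 31 km², depth = V / A = 5.57 mm.

d ≈ 5.57 mm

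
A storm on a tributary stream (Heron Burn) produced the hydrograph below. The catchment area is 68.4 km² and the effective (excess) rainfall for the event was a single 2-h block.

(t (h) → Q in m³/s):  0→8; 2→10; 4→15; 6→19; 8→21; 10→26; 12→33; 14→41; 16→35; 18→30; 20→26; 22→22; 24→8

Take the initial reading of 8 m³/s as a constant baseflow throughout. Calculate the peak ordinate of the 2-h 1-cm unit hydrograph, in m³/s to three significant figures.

Direct runoff: 0.0, 2.0, 7.0, 11.0, 13.0, 18.0, 25.0, 33.0, 27.0, 22.0, 18.0, 14.0, 0.0 m³/s; ΣQ_DR = 190.0 m³/s, peak = 33.0 m³/s.
Runoff depth d = ΣQ_DR·Δt / A = 190.0 × 7200 / (68.4 km²) = 20.00 mm.
The 1-cm UH is the DRH scaled by (10 mm)/d, so U_p = 33.0 × 10/20.00 = 16.5 m³/s.

U_p ≈ 16.5 m³/s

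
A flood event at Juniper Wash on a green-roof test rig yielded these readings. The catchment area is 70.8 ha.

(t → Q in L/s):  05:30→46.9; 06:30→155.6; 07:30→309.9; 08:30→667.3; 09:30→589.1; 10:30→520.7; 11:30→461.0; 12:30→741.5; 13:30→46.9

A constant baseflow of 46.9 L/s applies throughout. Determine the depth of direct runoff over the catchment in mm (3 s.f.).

Direct runoff: 0.0, 108.7, 263.0, 620.4, 542.2, 473.8, 414.1, 694.6, 0.0 L/s; ΣQ_DR = 3117 L/s.
V = ΣQ_DR · Δt = 3117 × 3600 s = 1.122 × 10^7 L.
Over A = 70.8 ha, depth = V / A = 15.8 mm.

d ≈ 15.8 mm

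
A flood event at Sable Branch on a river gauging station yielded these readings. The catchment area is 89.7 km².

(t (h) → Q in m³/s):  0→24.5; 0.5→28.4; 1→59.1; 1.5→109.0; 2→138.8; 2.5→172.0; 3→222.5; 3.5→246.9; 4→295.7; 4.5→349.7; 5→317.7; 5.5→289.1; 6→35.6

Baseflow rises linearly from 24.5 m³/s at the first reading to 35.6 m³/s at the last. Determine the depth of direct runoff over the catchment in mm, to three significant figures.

Direct runoff: 0.00, 2.98, 32.75, 81.72, 110.60, 142.88, 192.45, 215.93, 263.80, 316.88, 283.95, 254.43, 0.00 m³/s; ΣQ_DR = 1898 m³/s.
V = ΣQ_DR · Δt = 1898 × 1800 s = 3.417 × 10^6 m³.
Over A = 89.7 km², depth = V / A = 38.1 mm.

d ≈ 38.1 mm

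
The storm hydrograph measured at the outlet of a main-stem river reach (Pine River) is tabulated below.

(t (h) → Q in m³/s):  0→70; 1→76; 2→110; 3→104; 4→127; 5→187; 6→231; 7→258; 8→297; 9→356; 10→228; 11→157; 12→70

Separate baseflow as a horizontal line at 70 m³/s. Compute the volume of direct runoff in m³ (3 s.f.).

Direct-runoff ordinates (Q − Q_b): 0.0, 6.0, 40.0, 34.0, 57.0, 117.0, 161.0, 188.0, 227.0, 286.0, 158.0, 87.0, 0.0 m³/s.
ΣQ_DR = 1361 m³/s.
With Δt = 1 h = 3600 s, V = ΣQ_DR · Δt = 1361 × 3600 = 4.90 × 10^6 m³.

V ≈ 4.90 × 10^6 m³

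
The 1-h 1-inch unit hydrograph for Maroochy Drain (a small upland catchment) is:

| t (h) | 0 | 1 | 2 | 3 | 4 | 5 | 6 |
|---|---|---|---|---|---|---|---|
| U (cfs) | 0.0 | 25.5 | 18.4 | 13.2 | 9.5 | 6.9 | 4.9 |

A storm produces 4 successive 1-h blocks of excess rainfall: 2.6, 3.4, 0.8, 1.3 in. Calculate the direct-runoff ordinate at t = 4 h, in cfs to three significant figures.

Q ≈ 117 cfs

By discrete convolution, Q_j = Σ (P_i / 1 in) · U_{j−i}.
At t = 4 h (j=4): Q = (2.6/1)·9.5 + (3.4/1)·13.2 + (0.8/1)·18.4 + (1.3/1)·25.5 = 117 cfs.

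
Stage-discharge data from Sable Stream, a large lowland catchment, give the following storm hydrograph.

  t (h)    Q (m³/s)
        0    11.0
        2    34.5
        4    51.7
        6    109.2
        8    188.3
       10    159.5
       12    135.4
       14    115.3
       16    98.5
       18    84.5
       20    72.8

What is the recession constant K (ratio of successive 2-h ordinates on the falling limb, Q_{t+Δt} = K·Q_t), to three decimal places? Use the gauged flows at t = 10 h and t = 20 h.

Using the recession-limb readings at t = 10 h and t = 20 h: Q falls from 159.5 to 72.8 m³/s over 5 intervals.
K = (Q₂/Q₁)^(1/5) = (72.8/159.5)^(1/5) = 0.855.

K ≈ 0.855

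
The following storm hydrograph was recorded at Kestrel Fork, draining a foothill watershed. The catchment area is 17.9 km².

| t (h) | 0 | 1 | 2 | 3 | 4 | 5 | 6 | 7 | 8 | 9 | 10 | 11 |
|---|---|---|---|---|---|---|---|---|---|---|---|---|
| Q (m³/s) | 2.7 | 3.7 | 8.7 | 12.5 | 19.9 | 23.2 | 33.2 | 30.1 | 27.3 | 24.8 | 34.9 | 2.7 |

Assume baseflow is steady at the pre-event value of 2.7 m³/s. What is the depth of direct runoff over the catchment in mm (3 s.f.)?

d ≈ 38.5 mm

Direct runoff: 0.0, 1.0, 6.0, 9.8, 17.2, 20.5, 30.5, 27.4, 24.6, 22.1, 32.2, 0.0 m³/s; ΣQ_DR = 191.3 m³/s.
V = ΣQ_DR · Δt = 191.3 × 3600 s = 6.887 × 10^5 m³.
Over A = 17.9 km², depth = V / A = 38.5 mm.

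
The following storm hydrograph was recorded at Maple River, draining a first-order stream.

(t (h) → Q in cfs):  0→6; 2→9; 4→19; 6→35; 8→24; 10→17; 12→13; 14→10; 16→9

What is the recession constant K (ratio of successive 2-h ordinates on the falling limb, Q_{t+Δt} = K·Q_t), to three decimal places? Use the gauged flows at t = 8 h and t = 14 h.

Using the recession-limb readings at t = 8 h and t = 14 h: Q falls from 24 to 10 cfs over 3 intervals.
K = (Q₂/Q₁)^(1/3) = (10/24)^(1/3) = 0.747.

K ≈ 0.747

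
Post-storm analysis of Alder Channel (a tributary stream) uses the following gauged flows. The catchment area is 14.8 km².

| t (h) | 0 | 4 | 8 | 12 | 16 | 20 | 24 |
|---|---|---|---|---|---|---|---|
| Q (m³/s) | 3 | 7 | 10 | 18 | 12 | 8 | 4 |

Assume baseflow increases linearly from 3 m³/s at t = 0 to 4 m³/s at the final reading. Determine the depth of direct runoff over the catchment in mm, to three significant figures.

Direct runoff: 0.00, 3.83, 6.67, 14.50, 8.33, 4.17, 0.00 m³/s; ΣQ_DR = 37.50 m³/s.
V = ΣQ_DR · Δt = 37.50 × 14400 s = 5.400 × 10^5 m³.
Over A = 14.8 km², depth = V / A = 36.5 mm.

d ≈ 36.5 mm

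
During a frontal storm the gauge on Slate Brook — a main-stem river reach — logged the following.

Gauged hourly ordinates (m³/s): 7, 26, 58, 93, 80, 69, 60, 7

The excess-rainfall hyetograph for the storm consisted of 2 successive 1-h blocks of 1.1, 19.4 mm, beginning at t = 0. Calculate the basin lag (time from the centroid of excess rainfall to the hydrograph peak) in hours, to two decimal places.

Centroid of excess rainfall: t_c = Σ P_i·t̄_i / ΣP_i = 1.4463 h (block centres at 0.5, 1.5 h).
Hydrograph peak occurs at t = 3 h, so basin lag t_L = 3 − 1.4463 = 1.55 h.

t_L ≈ 1.55 h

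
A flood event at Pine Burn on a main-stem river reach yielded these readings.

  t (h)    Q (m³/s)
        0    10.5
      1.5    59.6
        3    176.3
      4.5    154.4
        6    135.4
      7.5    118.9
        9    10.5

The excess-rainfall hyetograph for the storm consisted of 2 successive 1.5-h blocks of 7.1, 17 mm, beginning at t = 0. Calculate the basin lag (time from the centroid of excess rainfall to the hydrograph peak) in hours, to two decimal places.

Centroid of excess rainfall: t_c = Σ P_i·t̄_i / ΣP_i = 1.8081 h (block centres at 0.75, 2.25 h).
Hydrograph peak occurs at t = 3 h, so basin lag t_L = 3 − 1.8081 = 1.19 h.

t_L ≈ 1.19 h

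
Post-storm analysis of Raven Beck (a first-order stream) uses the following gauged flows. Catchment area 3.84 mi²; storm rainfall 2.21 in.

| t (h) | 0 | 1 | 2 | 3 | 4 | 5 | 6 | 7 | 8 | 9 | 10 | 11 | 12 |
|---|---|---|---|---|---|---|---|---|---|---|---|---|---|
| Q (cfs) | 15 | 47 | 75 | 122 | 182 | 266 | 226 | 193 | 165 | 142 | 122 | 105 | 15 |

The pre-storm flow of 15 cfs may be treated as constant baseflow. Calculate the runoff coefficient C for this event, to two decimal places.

ΣQ_DR = 1480 cfs; V = ΣQ_DR·Δt = 5.328 × 10^6 ft³.
Runoff depth d = V / A = 0.5972 in.
C = d / P = 0.5972 / 2.21 = 0.27.

C ≈ 0.27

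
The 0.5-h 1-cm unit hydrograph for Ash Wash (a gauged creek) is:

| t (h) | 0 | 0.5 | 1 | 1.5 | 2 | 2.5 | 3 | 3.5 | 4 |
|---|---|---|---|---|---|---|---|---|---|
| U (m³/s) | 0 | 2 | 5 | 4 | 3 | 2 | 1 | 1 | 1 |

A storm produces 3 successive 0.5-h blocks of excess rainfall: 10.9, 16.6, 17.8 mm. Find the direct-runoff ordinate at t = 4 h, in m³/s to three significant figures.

Q ≈ 4.53 m³/s

By discrete convolution, Q_j = Σ (P_i / 10 mm) · U_{j−i}.
At t = 4 h (j=8): Q = (10.9/10)·1 + (16.6/10)·1 + (17.8/10)·1 = 4.53 m³/s.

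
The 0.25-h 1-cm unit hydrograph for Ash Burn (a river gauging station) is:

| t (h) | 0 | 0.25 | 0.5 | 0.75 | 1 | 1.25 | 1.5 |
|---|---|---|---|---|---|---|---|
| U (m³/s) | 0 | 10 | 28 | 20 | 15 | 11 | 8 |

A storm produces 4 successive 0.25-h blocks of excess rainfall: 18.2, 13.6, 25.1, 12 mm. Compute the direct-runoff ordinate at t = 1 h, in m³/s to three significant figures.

Q ≈ 137 m³/s

By discrete convolution, Q_j = Σ (P_i / 10 mm) · U_{j−i}.
At t = 1 h (j=4): Q = (18.2/10)·15 + (13.6/10)·20 + (25.1/10)·28 + (12/10)·10 = 137 m³/s.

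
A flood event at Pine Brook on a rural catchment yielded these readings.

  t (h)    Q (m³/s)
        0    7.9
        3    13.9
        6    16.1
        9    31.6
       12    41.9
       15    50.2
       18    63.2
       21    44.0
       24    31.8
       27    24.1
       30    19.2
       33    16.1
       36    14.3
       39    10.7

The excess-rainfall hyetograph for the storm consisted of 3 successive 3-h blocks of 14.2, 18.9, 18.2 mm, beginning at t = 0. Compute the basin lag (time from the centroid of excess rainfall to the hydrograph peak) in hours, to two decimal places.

t_L ≈ 13.27 h

Centroid of excess rainfall: t_c = Σ P_i·t̄_i / ΣP_i = 4.7339 h (block centres at 1.5, 4.5, 7.5 h).
Hydrograph peak occurs at t = 18 h, so basin lag t_L = 18 − 4.7339 = 13.27 h.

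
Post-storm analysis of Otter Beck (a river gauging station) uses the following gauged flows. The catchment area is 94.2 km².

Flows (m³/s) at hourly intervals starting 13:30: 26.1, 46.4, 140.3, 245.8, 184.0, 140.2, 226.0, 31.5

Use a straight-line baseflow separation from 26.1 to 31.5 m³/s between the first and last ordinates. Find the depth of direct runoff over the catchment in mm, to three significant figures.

d ≈ 31.0 mm

Direct runoff: 0.00, 19.53, 112.66, 217.39, 154.81, 110.24, 195.27, 0.00 m³/s; ΣQ_DR = 809.9 m³/s.
V = ΣQ_DR · Δt = 809.9 × 3600 s = 2.916 × 10^6 m³.
Over A = 94.2 km², depth = V / A = 31.0 mm.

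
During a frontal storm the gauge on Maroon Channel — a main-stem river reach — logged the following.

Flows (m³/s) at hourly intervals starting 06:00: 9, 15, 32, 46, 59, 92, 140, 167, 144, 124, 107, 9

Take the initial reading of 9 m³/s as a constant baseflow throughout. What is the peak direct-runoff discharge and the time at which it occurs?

Subtracting baseflow gives direct-runoff ordinates: 0.0, 6.0, 23.0, 37.0, 50.0, 83.0, 131.0, 158.0, 135.0, 115.0, 98.0, 0.0 m³/s.
The maximum is 158.0 m³/s, occurring at the reading for t = 13:00.

Q_p = 158.0 m³/s at t = 13:00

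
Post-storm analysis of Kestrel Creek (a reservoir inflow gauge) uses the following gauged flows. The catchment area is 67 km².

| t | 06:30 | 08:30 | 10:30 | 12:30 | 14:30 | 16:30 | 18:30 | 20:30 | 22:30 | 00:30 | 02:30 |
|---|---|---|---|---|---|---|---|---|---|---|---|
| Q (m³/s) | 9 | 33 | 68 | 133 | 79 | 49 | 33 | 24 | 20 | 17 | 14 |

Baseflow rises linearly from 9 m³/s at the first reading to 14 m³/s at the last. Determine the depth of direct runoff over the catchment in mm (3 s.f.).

d ≈ 37.9 mm

Direct runoff: 0.00, 23.50, 58.00, 122.50, 68.00, 37.50, 21.00, 11.50, 7.00, 3.50, 0.00 m³/s; ΣQ_DR = 352.5 m³/s.
V = ΣQ_DR · Δt = 352.5 × 7200 s = 2.538 × 10^6 m³.
Over A = 67 km², depth = V / A = 37.9 mm.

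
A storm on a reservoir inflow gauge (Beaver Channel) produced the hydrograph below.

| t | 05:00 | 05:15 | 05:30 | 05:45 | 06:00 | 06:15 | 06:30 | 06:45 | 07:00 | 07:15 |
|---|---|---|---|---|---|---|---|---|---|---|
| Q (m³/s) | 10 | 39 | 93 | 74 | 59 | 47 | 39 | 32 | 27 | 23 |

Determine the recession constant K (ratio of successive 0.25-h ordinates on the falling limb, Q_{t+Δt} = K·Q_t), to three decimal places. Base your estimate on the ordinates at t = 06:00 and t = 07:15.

Using the recession-limb readings at t = 06:00 and t = 07:15: Q falls from 59 to 23 m³/s over 5 intervals.
K = (Q₂/Q₁)^(1/5) = (23/59)^(1/5) = 0.828.

K ≈ 0.828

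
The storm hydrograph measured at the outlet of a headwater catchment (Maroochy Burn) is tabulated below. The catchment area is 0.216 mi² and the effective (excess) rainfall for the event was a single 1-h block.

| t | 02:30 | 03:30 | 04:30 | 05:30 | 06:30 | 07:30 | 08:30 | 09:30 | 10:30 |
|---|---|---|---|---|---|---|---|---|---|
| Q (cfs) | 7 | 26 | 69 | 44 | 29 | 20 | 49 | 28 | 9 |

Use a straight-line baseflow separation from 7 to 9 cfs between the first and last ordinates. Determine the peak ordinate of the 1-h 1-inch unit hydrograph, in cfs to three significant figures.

Direct runoff: 0.00, 18.75, 61.50, 36.25, 21.00, 11.75, 40.50, 19.25, 0.00 cfs; ΣQ_DR = 209.0 cfs, peak = 61.50 cfs.
Runoff depth d = ΣQ_DR·Δt / A = 209.0 × 3600 / (0.216 mi²) = 1.499 in.
The 1-inch UH is the DRH scaled by (1 in)/d, so U_p = 61.50 × 1/1.499 = 41.0 cfs.

U_p ≈ 41.0 cfs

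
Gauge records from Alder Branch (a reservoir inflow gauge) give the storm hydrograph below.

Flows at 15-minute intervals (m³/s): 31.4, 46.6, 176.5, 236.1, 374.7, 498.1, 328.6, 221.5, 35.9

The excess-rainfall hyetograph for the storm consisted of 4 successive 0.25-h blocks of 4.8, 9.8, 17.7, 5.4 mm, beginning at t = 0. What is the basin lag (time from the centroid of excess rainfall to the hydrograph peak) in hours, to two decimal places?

t_L ≈ 0.72 h

Centroid of excess rainfall: t_c = Σ P_i·t̄_i / ΣP_i = 0.5322 h (block centres at 0.125, 0.375, 0.625, 0.875 h).
Hydrograph peak occurs at t = 1.25 h, so basin lag t_L = 1.25 − 0.5322 = 0.72 h.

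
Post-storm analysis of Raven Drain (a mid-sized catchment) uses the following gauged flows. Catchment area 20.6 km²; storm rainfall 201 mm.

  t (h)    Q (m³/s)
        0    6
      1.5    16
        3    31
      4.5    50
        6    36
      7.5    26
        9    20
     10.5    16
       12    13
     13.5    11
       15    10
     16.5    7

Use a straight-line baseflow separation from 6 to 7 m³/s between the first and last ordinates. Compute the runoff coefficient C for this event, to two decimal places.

C ≈ 0.21

ΣQ_DR = 164.0 m³/s; V = ΣQ_DR·Δt = 8.856 × 10^5 m³.
Runoff depth d = V / A = 42.99 mm.
C = d / P = 42.99 / 201 = 0.21.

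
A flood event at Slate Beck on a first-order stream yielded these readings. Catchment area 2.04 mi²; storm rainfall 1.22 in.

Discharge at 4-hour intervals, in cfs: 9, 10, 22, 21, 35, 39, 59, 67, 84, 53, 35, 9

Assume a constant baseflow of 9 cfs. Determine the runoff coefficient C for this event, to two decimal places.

ΣQ_DR = 335.0 cfs; V = ΣQ_DR·Δt = 4.824 × 10^6 ft³.
Runoff depth d = V / A = 1.018 in.
C = d / P = 1.018 / 1.22 = 0.83.

C ≈ 0.83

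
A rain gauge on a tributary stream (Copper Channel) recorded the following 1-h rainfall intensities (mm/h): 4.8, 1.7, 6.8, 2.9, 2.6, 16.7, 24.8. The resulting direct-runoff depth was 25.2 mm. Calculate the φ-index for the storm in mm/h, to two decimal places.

Only the 2 blocks with intensity above φ contribute runoff: 16.7, 24.8 mm/h.
Σ(I−φ)·Δt = d  ⇒  (16.7+24.8 − 2φ)·1 = 25.2
φ = (41.50 − 25.2/1) / 2 = 8.15 mm/h.

φ ≈ 8.15 mm/h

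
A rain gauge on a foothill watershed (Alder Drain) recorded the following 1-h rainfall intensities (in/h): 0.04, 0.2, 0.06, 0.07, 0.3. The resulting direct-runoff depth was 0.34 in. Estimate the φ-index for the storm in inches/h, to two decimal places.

φ ≈ 0.08 in/h

Only the 2 blocks with intensity above φ contribute runoff: 0.2, 0.3 in/h.
Σ(I−φ)·Δt = d  ⇒  (0.2+0.3 − 2φ)·1 = 0.34
φ = (0.5000 − 0.34/1) / 2 = 0.08 in/h.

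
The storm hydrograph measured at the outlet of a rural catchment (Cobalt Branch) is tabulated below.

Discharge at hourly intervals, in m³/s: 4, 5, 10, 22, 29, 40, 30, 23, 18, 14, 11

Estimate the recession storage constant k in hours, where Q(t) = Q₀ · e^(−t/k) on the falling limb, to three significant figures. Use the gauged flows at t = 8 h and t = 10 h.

On the falling limb, Q drops from 18 to 11 m³/s between t = 8 h and t = 10 h (Δt = 2 h).
k = −Δt / ln(Q₂/Q₁) = −2 / ln(11/18) = 4.06 h.

k ≈ 4.06 h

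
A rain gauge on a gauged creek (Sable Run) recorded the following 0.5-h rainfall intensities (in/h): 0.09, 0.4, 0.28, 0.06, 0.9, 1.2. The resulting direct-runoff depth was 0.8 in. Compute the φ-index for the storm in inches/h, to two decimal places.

φ ≈ 0.30 in/h

Only the 3 blocks with intensity above φ contribute runoff: 0.4, 0.9, 1.2 in/h.
Σ(I−φ)·Δt = d  ⇒  (0.4+0.9+1.2 − 3φ)·0.5 = 0.8
φ = (2.500 − 0.8/0.5) / 3 = 0.30 in/h.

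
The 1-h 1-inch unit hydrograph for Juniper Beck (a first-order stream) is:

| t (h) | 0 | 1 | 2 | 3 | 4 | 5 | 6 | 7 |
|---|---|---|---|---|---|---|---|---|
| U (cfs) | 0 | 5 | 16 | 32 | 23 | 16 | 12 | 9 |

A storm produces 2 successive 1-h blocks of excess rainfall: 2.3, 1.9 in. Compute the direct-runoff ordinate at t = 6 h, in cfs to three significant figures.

Q ≈ 58.0 cfs

By discrete convolution, Q_j = Σ (P_i / 1 in) · U_{j−i}.
At t = 6 h (j=6): Q = (2.3/1)·12 + (1.9/1)·16 = 58.0 cfs.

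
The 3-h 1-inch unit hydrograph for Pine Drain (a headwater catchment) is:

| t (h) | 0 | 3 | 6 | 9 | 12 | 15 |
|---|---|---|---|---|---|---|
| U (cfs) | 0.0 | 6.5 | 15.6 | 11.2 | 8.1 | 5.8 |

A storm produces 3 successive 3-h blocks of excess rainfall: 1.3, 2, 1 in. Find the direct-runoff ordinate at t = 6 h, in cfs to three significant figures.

By discrete convolution, Q_j = Σ (P_i / 1 in) · U_{j−i}.
At t = 6 h (j=2): Q = (1.3/1)·15.6 + (2/1)·6.5 + (1/1)·0.0 = 33.3 cfs.

Q ≈ 33.3 cfs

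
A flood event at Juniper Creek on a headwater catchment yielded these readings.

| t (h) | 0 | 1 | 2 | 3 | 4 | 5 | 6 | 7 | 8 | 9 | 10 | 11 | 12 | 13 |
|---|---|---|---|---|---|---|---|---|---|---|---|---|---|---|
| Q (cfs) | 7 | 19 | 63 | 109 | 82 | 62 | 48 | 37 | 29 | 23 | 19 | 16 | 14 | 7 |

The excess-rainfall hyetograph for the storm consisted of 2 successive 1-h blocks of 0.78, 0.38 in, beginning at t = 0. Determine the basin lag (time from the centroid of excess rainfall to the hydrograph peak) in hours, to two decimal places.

t_L ≈ 2.17 h

Centroid of excess rainfall: t_c = Σ P_i·t̄_i / ΣP_i = 0.8276 h (block centres at 0.5, 1.5 h).
Hydrograph peak occurs at t = 3 h, so basin lag t_L = 3 − 0.8276 = 2.17 h.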